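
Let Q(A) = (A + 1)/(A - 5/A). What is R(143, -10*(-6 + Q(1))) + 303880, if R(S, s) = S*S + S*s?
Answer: 333624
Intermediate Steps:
Q(A) = (1 + A)/(A - 5/A)
R(S, s) = S² + S*s
R(143, -10*(-6 + Q(1))) + 303880 = 143*(143 - 10*(-6 + 1*(1 + 1)/(-5 + 1²))) + 303880 = 143*(143 - 10*(-6 + 1*2/(-5 + 1))) + 303880 = 143*(143 - 10*(-6 + 1*2/(-4))) + 303880 = 143*(143 - 10*(-6 + 1*(-¼)*2)) + 303880 = 143*(143 - 10*(-6 - ½)) + 303880 = 143*(143 - 10*(-13/2)) + 303880 = 143*(143 + 65) + 303880 = 143*208 + 303880 = 29744 + 303880 = 333624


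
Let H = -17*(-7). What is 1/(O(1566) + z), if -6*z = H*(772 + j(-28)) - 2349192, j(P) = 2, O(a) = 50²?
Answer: 1/378681 ≈ 2.6407e-6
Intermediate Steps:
H = 119
O(a) = 2500
z = 376181 (z = -(119*(772 + 2) - 2349192)/6 = -(119*774 - 2349192)/6 = -(92106 - 2349192)/6 = -⅙*(-2257086) = 376181)
1/(O(1566) + z) = 1/(2500 + 376181) = 1/378681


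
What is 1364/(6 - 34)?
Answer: -341/7 ≈ -48.714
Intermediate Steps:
1364/(6 - 34) = 1364/(-28) = -1/28*1364 = -341/7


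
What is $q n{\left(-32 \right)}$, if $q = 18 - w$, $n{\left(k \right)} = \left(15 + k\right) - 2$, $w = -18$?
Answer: $-684$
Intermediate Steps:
$n{\left(k \right)} = 13 + k$
$q = 36$ ($q = 18 - -18 = 18 + 18 = 36$)
$q n{\left(-32 \right)} = 36 \left(13 - 32\right) = 36 \left(-19\right) = -684$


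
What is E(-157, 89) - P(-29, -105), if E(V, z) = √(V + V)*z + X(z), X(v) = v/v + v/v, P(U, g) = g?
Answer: 107 + 89*I*√314 ≈ 107.0 + 1577.1*I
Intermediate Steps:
X(v) = 2 (X(v) = 1 + 1 = 2)
E(V, z) = 2 + z*√2*√V (E(V, z) = √(V + V)*z + 2 = √(2*V)*z + 2 = (√2*√V)*z + 2 = z*√2*√V + 2 = 2 + z*√2*√V)
E(-157, 89) - P(-29, -105) = (2 + 89*√2*√(-157)) - 1*(-105) = (2 + 89*√2*(I*√157)) + 105 = (2 + 89*I*√314) + 105 = 107 + 89*I*√314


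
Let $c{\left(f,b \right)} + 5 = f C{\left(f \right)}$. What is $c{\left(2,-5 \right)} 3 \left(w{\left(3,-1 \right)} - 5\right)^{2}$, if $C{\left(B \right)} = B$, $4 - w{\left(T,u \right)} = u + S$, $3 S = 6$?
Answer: $-12$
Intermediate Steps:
$S = 2$ ($S = \frac{1}{3} \cdot 6 = 2$)
$w{\left(T,u \right)} = 2 - u$ ($w{\left(T,u \right)} = 4 - \left(u + 2\right) = 4 - \left(2 + u\right) = 2 - u$)
$c{\left(f,b \right)} = -5 + f^{2}$ ($c{\left(f,b \right)} = -5 + f f = -5 + f^{2}$)
$c{\left(2,-5 \right)} 3 \left(w{\left(3,-1 \right)} - 5\right)^{2} = \left(-5 + 2^{2}\right) 3 \left(\left(2 - -1\right) - 5\right)^{2} = \left(-5 + 4\right) 3 \left(\left(2 + 1\right) - 5\right)^{2} = \left(-1\right) 3 \left(3 - 5\right)^{2} = - 3 \left(-2\right)^{2} = \left(-3\right) 4 = -12$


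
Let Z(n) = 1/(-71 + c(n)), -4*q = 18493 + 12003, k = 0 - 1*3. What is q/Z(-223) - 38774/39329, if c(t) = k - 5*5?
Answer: 29684546530/39329 ≈ 7.5478e+5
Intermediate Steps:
k = -3 (k = 0 - 3 = -3)
q = -7624 (q = -(18493 + 12003)/4 = -¼*30496 = -7624)
c(t) = -28 (c(t) = -3 - 5*5 = -3 - 25 = -28)
Z(n) = -1/99 (Z(n) = 1/(-71 - 28) = 1/(-99) = -1/99)
q/Z(-223) - 38774/39329 = -7624/(-1/99) - 38774/39329 = -7624*(-99) - 38774*1/39329 = 754776 - 38774/39329 = 29684546530/39329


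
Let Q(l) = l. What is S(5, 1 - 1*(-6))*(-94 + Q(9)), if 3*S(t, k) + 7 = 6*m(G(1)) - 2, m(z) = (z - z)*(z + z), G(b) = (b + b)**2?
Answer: 255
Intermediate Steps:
G(b) = 4*b**2 (G(b) = (2*b)**2 = 4*b**2)
m(z) = 0 (m(z) = 0*(2*z) = 0)
S(t, k) = -3 (S(t, k) = -7/3 + (6*0 - 2)/3 = -7/3 + (0 - 2)/3 = -7/3 + (1/3)*(-2) = -7/3 - 2/3 = -3)
S(5, 1 - 1*(-6))*(-94 + Q(9)) = -3*(-94 + 9) = -3*(-85) = 255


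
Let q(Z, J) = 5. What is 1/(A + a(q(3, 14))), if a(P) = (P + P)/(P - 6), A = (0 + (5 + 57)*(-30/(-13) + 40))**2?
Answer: 169/1162808310 ≈ 1.4534e-7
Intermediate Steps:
A = 1162810000/169 (A = (0 + 62*(-30*(-1/13) + 40))**2 = (0 + 62*(30/13 + 40))**2 = (0 + 62*(550/13))**2 = (0 + 34100/13)**2 = (34100/13)**2 = 1162810000/169 ≈ 6.8805e+6)
a(P) = 2*P/(-6 + P) (a(P) = (2*P)/(-6 + P) = 2*P/(-6 + P))
1/(A + a(q(3, 14))) = 1/(1162810000/169 + 2*5/(-6 + 5)) = 1/(1162810000/169 + 2*5/(-1)) = 1/(1162810000/169 + 2*5*(-1)) = 1/(1162810000/169 - 10) = 1/(1162808310/169) = 169/1162808310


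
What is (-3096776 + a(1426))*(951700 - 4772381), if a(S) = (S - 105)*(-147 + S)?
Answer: 5376527254777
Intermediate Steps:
a(S) = (-147 + S)*(-105 + S) (a(S) = (-105 + S)*(-147 + S) = (-147 + S)*(-105 + S))
(-3096776 + a(1426))*(951700 - 4772381) = (-3096776 + (15435 + 1426**2 - 252*1426))*(951700 - 4772381) = (-3096776 + (15435 + 2033476 - 359352))*(-3820681) = (-3096776 + 1689559)*(-3820681) = -1407217*(-3820681) = 5376527254777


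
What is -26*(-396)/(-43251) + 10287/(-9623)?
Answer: -13948755/10671907 ≈ -1.3071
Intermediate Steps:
-26*(-396)/(-43251) + 10287/(-9623) = 10296*(-1/43251) + 10287*(-1/9623) = -264/1109 - 10287/9623 = -13948755/10671907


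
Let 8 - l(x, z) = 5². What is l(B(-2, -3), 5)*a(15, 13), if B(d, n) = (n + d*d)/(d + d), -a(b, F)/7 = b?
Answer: 1785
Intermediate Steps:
a(b, F) = -7*b
B(d, n) = (n + d²)/(2*d) (B(d, n) = (n + d²)/((2*d)) = (n + d²)*(1/(2*d)) = (n + d²)/(2*d))
l(x, z) = -17 (l(x, z) = 8 - 1*5² = 8 - 1*25 = 8 - 25 = -17)
l(B(-2, -3), 5)*a(15, 13) = -(-119)*15 = -17*(-105) = 1785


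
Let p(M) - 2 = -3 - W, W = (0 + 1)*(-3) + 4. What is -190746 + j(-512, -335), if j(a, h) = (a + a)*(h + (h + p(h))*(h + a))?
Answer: -292137242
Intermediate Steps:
W = 1 (W = 1*(-3) + 4 = -3 + 4 = 1)
p(M) = -2 (p(M) = 2 + (-3 - 1*1) = 2 + (-3 - 1) = 2 - 4 = -2)
j(a, h) = 2*a*(h + (-2 + h)*(a + h)) (j(a, h) = (a + a)*(h + (h - 2)*(h + a)) = (2*a)*(h + (-2 + h)*(a + h)) = 2*a*(h + (-2 + h)*(a + h)))
-190746 + j(-512, -335) = -190746 + 2*(-512)*((-335)**2 - 1*(-335) - 2*(-512) - 512*(-335)) = -190746 + 2*(-512)*(112225 + 335 + 1024 + 171520) = -190746 + 2*(-512)*285104 = -190746 - 291946496 = -292137242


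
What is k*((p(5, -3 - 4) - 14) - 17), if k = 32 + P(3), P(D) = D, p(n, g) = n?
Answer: -910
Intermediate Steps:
k = 35 (k = 32 + 3 = 35)
k*((p(5, -3 - 4) - 14) - 17) = 35*((5 - 14) - 17) = 35*(-9 - 17) = 35*(-26) = -910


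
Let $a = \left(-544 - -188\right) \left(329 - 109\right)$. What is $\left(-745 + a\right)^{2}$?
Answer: $6251274225$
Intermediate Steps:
$a = -78320$ ($a = \left(-544 + 188\right) \left(329 - 109\right) = \left(-356\right) 220 = -78320$)
$\left(-745 + a\right)^{2} = \left(-745 - 78320\right)^{2} = \left(-79065\right)^{2} = 6251274225$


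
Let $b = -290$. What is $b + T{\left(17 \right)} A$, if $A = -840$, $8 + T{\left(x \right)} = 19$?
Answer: $-9530$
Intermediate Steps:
$T{\left(x \right)} = 11$ ($T{\left(x \right)} = -8 + 19 = 11$)
$b + T{\left(17 \right)} A = -290 + 11 \left(-840\right) = -290 - 9240 = -9530$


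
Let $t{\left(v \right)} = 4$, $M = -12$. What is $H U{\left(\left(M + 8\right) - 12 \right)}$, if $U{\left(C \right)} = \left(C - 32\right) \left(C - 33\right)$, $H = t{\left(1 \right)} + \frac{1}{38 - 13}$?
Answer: $\frac{237552}{25} \approx 9502.1$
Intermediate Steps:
$H = \frac{101}{25}$ ($H = 4 + \frac{1}{38 - 13} = 4 + \frac{1}{25} = \frac{101}{25} \approx 4.04$)
$U{\left(C \right)} = \left(-33 + C\right) \left(-32 + C\right)$ ($U{\left(C \right)} = \left(-32 + C\right) \left(-33 + C\right) = \left(-33 + C\right) \left(-32 + C\right)$)
$H U{\left(\left(M + 8\right) - 12 \right)} = \frac{101 \left(1056 + \left(\left(-12 + 8\right) - 12\right)^{2} - 65 \left(\left(-12 + 8\right) - 12\right)\right)}{25} = \frac{101 \left(1056 + \left(-4 - 12\right)^{2} - 65 \left(-4 - 12\right)\right)}{25} = \frac{101 \left(1056 + \left(-16\right)^{2} - -1040\right)}{25} = \frac{101 \left(1056 + 256 + 1040\right)}{25} = \frac{101}{25} \cdot 2352 = \frac{237552}{25}$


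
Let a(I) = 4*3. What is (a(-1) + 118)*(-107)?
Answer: -13910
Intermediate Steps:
a(I) = 12
(a(-1) + 118)*(-107) = (12 + 118)*(-107) = 130*(-107) = -13910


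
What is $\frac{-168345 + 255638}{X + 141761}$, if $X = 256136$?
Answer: $\frac{87293}{397897} \approx 0.21939$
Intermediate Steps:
$\frac{-168345 + 255638}{X + 141761} = \frac{-168345 + 255638}{256136 + 141761} = \frac{87293}{397897}$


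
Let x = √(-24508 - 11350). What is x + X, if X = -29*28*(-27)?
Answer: 21924 + I*√35858 ≈ 21924.0 + 189.36*I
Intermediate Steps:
X = 21924 (X = -812*(-27) = 21924)
x = I*√35858 (x = √(-35858) = I*√35858 ≈ 189.36*I)
x + X = I*√35858 + 21924 = 21924 + I*√35858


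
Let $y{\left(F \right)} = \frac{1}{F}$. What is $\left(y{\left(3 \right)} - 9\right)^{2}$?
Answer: $\frac{676}{9} \approx 75.111$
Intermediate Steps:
$\left(y{\left(3 \right)} - 9\right)^{2} = \left(\frac{1}{3} - 9\right)^{2} = \left(- \frac{26}{3}\right)^{2} = \frac{676}{9}$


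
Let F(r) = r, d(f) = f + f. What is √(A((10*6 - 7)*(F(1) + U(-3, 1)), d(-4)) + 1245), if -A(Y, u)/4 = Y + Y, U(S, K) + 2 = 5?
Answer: I*√451 ≈ 21.237*I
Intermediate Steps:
d(f) = 2*f
U(S, K) = 3 (U(S, K) = -2 + 5 = 3)
A(Y, u) = -8*Y (A(Y, u) = -4*(Y + Y) = -8*Y)
√(A((10*6 - 7)*(F(1) + U(-3, 1)), d(-4)) + 1245) = √(-8*(10*6 - 7)*(1 + 3) + 1245) = √(-8*(60 - 7)*4 + 1245) = √(-424*4 + 1245) = √(-8*212 + 1245) = √(-1696 + 1245) = √(-451) = I*√451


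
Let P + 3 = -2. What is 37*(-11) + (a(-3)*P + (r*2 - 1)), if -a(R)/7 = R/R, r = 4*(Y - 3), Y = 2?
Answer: -381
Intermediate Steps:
P = -5 (P = -3 - 2 = -5)
r = -4 (r = 4*(2 - 3) = 4*(-1) = -4)
a(R) = -7 (a(R) = -7*R/R = -7*1 = -7)
37*(-11) + (a(-3)*P + (r*2 - 1)) = 37*(-11) + (-7*(-5) + (-4*2 - 1)) = -407 + (35 + (-8 - 1)) = -407 + (35 - 9) = -407 + 26 = -381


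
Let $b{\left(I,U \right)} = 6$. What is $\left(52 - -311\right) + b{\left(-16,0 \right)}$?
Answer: $369$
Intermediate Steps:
$\left(52 - -311\right) + b{\left(-16,0 \right)} = \left(52 - -311\right) + 6 = \left(52 + 311\right) + 6 = 363 + 6 = 369$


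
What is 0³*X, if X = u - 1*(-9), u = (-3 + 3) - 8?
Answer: 0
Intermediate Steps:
u = -8 (u = 0 - 8 = -8)
X = 1 (X = -8 - 1*(-9) = -8 + 9 = 1)
0³*X = 0³*1 = 0*1 = 0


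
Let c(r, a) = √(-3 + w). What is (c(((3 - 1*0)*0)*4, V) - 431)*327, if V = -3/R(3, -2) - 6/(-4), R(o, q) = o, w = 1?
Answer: -140937 + 327*I*√2 ≈ -1.4094e+5 + 462.45*I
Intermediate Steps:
V = ½ (V = -3/3 - 6/(-4) = -3*⅓ - 6*(-¼) = -1 + 3/2 = ½ ≈ 0.50000)
c(r, a) = I*√2 (c(r, a) = √(-3 + 1) = √(-2) = I*√2)
(c(((3 - 1*0)*0)*4, V) - 431)*327 = (I*√2 - 431)*327 = (-431 + I*√2)*327 = -140937 + 327*I*√2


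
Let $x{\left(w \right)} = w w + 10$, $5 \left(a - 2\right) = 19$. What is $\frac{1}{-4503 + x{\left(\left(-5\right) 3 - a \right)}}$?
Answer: $- \frac{25}{101509} \approx -0.00024628$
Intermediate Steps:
$a = \frac{29}{5}$ ($a = 2 + \frac{1}{5} \cdot 19 = 2 + \frac{19}{5} = \frac{29}{5} \approx 5.8$)
$x{\left(w \right)} = 10 + w^{2}$ ($x{\left(w \right)} = w^{2} + 10 = 10 + w^{2}$)
$\frac{1}{-4503 + x{\left(\left(-5\right) 3 - a \right)}} = \frac{1}{-4503 + \left(10 + \left(\left(-5\right) 3 - \frac{29}{5}\right)^{2}\right)} = \frac{1}{-4503 + \left(10 + \left(-15 - \frac{29}{5}\right)^{2}\right)} = \frac{1}{-4503 + \left(10 + \left(- \frac{104}{5}\right)^{2}\right)} = \frac{1}{-4503 + \left(10 + \frac{10816}{25}\right)} = \frac{1}{-4503 + \frac{11066}{25}} = \frac{1}{- \frac{101509}{25}} = - \frac{25}{101509}$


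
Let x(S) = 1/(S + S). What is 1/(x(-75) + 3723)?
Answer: 150/558449 ≈ 0.00026860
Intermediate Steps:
x(S) = 1/(2*S)
1/(x(-75) + 3723) = 1/((½)/(-75) + 3723) = 1/((½)*(-1/75) + 3723) = 1/(-1/150 + 3723) = 1/(558449/150) = 150/558449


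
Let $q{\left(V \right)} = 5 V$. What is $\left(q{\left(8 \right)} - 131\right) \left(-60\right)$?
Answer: $5460$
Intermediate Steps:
$\left(q{\left(8 \right)} - 131\right) \left(-60\right) = \left(5 \cdot 8 - 131\right) \left(-60\right) = \left(40 - 131\right) \left(-60\right) = \left(-91\right) \left(-60\right) = 5460$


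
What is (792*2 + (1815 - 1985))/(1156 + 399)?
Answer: 1414/1555 ≈ 0.90932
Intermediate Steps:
(792*2 + (1815 - 1985))/(1156 + 399) = (1584 - 170)/1555 = 1414*(1/1555) = 1414/1555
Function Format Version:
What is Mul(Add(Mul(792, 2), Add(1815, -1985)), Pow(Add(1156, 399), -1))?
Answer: Rational(1414, 1555) ≈ 0.90932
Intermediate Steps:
Mul(Add(Mul(792, 2), Add(1815, -1985)), Pow(Add(1156, 399), -1)) = Mul(Add(1584, -170), Pow(1555, -1)) = Mul(1414, Rational(1, 1555)) = Rational(1414, 1555)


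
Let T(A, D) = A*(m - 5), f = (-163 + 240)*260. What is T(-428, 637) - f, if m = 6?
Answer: -20448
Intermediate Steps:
f = 20020 (f = 77*260 = 20020)
T(A, D) = A (T(A, D) = A*(6 - 5) = A*1 = A)
T(-428, 637) - f = -428 - 1*20020 = -428 - 20020 = -20448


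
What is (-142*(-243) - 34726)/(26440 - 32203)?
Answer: 220/5763 ≈ 0.038175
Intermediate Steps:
(-142*(-243) - 34726)/(26440 - 32203) = (34506 - 34726)/(-5763) = -220*(-1/5763) = 220/5763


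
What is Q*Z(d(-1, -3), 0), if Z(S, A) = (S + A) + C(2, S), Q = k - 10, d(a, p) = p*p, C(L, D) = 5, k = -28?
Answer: -532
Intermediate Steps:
d(a, p) = p²
Q = -38 (Q = -28 - 10 = -38)
Z(S, A) = 5 + A + S (Z(S, A) = (S + A) + 5 = (A + S) + 5 = 5 + A + S)
Q*Z(d(-1, -3), 0) = -38*(5 + 0 + (-3)²) = -38*(5 + 0 + 9) = -38*14 = -532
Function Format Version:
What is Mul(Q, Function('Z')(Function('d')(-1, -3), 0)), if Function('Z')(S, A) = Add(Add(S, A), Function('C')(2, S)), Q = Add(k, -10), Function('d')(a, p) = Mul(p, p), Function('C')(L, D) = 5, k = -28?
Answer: -532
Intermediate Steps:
Function('d')(a, p) = Pow(p, 2)
Q = -38 (Q = Add(-28, -10) = -38)
Function('Z')(S, A) = Add(5, A, S) (Function('Z')(S, A) = Add(Add(S, A), 5) = Add(Add(A, S), 5) = Add(5, A, S))
Mul(Q, Function('Z')(Function('d')(-1, -3), 0)) = Mul(-38, Add(5, 0, Pow(-3, 2))) = Mul(-38, Add(5, 0, 9)) = Mul(-38, 14) = -532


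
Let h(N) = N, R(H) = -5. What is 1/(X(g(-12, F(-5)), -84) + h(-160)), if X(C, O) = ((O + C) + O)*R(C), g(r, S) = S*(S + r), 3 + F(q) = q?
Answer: -1/120 ≈ -0.0083333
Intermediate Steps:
F(q) = -3 + q
X(C, O) = -10*O - 5*C (X(C, O) = ((O + C) + O)*(-5) = ((C + O) + O)*(-5) = (C + 2*O)*(-5) = -10*O - 5*C)
1/(X(g(-12, F(-5)), -84) + h(-160)) = 1/((-10*(-84) - 5*(-3 - 5)*((-3 - 5) - 12)) - 160) = 1/((840 - (-40)*(-8 - 12)) - 160) = 1/((840 - (-40)*(-20)) - 160) = 1/((840 - 5*160) - 160) = 1/((840 - 800) - 160) = 1/(40 - 160) = 1/(-120) = -1/120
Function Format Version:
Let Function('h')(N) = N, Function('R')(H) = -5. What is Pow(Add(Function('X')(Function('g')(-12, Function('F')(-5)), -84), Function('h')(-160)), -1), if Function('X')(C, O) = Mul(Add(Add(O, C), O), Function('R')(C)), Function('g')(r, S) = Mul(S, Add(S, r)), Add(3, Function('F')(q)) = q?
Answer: Rational(-1, 120) ≈ -0.0083333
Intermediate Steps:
Function('F')(q) = Add(-3, q)
Function('X')(C, O) = Add(Mul(-10, O), Mul(-5, C)) (Function('X')(C, O) = Mul(Add(Add(O, C), O), -5) = Mul(Add(Add(C, O), O), -5) = Mul(Add(C, Mul(2, O)), -5) = Add(Mul(-10, O), Mul(-5, C)))
Pow(Add(Function('X')(Function('g')(-12, Function('F')(-5)), -84), Function('h')(-160)), -1) = Pow(Add(Add(Mul(-10, -84), Mul(-5, Mul(Add(-3, -5), Add(Add(-3, -5), -12)))), -160), -1) = Pow(Add(Add(840, Mul(-5, Mul(-8, Add(-8, -12)))), -160), -1) = Pow(Add(Add(840, Mul(-5, Mul(-8, -20))), -160), -1) = Pow(Add(Add(840, Mul(-5, 160)), -160), -1) = Pow(Add(Add(840, -800), -160), -1) = Pow(Add(40, -160), -1) = Pow(-120, -1) = Rational(-1, 120)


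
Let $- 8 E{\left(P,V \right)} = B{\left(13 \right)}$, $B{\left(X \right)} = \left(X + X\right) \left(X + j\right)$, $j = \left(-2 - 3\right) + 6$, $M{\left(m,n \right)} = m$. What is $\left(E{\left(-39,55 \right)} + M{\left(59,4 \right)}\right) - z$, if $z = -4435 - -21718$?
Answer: $- \frac{34539}{2} \approx -17270.0$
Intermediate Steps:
$j = 1$ ($j = -5 + 6 = 1$)
$B{\left(X \right)} = 2 X \left(1 + X\right)$ ($B{\left(X \right)} = \left(X + X\right) \left(X + 1\right) = 2 X \left(1 + X\right)$)
$E{\left(P,V \right)} = - \frac{91}{2}$ ($E{\left(P,V \right)} = - \frac{2 \cdot 13 \left(1 + 13\right)}{8} = - \frac{2 \cdot 13 \cdot 14}{8} = \left(- \frac{1}{8}\right) 364 = - \frac{91}{2}$)
$z = 17283$ ($z = -4435 + 21718 = 17283$)
$\left(E{\left(-39,55 \right)} + M{\left(59,4 \right)}\right) - z = \left(- \frac{91}{2} + 59\right) - 17283 = \frac{27}{2} - 17283 = - \frac{34539}{2}$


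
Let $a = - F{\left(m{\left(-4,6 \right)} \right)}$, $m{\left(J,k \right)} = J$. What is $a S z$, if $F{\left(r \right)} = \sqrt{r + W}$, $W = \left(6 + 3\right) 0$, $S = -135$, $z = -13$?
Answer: $- 3510 i \approx - 3510.0 i$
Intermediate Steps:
$W = 0$ ($W = 9 \cdot 0 = 0$)
$F{\left(r \right)} = \sqrt{r}$ ($F{\left(r \right)} = \sqrt{r + 0} = \sqrt{r}$)
$a = - 2 i$ ($a = - \sqrt{-4} = - 2 i \approx - 2.0 i$)
$a S z = - 2 i \left(-135\right) \left(-13\right) = 270 i \left(-13\right) = - 3510 i$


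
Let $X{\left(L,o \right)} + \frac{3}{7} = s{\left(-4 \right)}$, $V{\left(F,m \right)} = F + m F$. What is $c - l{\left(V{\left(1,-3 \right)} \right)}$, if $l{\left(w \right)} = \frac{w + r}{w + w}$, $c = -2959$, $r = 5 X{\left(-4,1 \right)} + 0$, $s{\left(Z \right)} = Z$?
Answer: $- \frac{83021}{28} \approx -2965.0$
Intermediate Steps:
$V{\left(F,m \right)} = F + F m$
$X{\left(L,o \right)} = - \frac{31}{7}$ ($X{\left(L,o \right)} = - \frac{3}{7} - 4 = - \frac{31}{7}$)
$r = - \frac{155}{7}$ ($r = 5 \left(- \frac{31}{7}\right) + 0 = - \frac{155}{7} + 0 = - \frac{155}{7} \approx -22.143$)
$l{\left(w \right)} = \frac{- \frac{155}{7} + w}{2 w}$ ($l{\left(w \right)} = \frac{w - \frac{155}{7}}{w + w} = \frac{- \frac{155}{7} + w}{2 w}$)
$c - l{\left(V{\left(1,-3 \right)} \right)} = -2959 - \frac{-155 + 7 \cdot 1 \left(1 - 3\right)}{14 \cdot 1 \left(1 - 3\right)} = -2959 - \frac{-155 + 7 \cdot 1 \left(-2\right)}{14 \cdot 1 \left(-2\right)} = -2959 - \frac{-155 + 7 \left(-2\right)}{14 \left(-2\right)} = -2959 - \frac{1}{14} \left(- \frac{1}{2}\right) \left(-155 - 14\right) = -2959 - \frac{1}{14} \left(- \frac{1}{2}\right) \left(-169\right) = -2959 - \frac{169}{28} = - \frac{83021}{28}$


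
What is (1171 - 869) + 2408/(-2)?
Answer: -902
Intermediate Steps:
(1171 - 869) + 2408/(-2) = 302 + 2408*(-1/2) = 302 - 1204 = -902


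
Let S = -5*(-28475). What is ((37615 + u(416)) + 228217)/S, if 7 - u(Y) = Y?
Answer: 265423/142375 ≈ 1.8643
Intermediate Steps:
S = 142375
u(Y) = 7 - Y
((37615 + u(416)) + 228217)/S = ((37615 + (7 - 1*416)) + 228217)/142375 = ((37615 + (7 - 416)) + 228217)*(1/142375) = ((37615 - 409) + 228217)*(1/142375) = (37206 + 228217)*(1/142375) = 265423*(1/142375) = 265423/142375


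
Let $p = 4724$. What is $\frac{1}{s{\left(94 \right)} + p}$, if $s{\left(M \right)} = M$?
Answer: $\frac{1}{4818} \approx 0.00020756$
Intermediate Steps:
$\frac{1}{s{\left(94 \right)} + p} = \frac{1}{94 + 4724} = \frac{1}{4818}$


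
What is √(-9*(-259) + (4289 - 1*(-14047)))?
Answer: 83*√3 ≈ 143.76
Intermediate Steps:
√(-9*(-259) + (4289 - 1*(-14047))) = √(2331 + (4289 + 14047)) = √(2331 + 18336) = √20667 = 83*√3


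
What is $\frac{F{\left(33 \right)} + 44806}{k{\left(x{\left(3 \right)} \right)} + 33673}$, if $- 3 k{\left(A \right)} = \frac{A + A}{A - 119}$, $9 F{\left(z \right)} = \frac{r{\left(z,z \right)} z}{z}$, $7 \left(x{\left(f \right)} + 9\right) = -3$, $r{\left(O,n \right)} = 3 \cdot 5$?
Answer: $\frac{120846277}{90815949} \approx 1.3307$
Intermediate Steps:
$r{\left(O,n \right)} = 15$
$x{\left(f \right)} = - \frac{66}{7}$ ($x{\left(f \right)} = -9 + \frac{1}{7} \left(-3\right) = -9 - \frac{3}{7} = - \frac{66}{7}$)
$F{\left(z \right)} = \frac{5}{3}$ ($F{\left(z \right)} = \frac{15 z \frac{1}{z}}{9} = \frac{1}{9} \cdot 15 = \frac{5}{3}$)
$k{\left(A \right)} = - \frac{2 A}{3 \left(-119 + A\right)}$ ($k{\left(A \right)} = - \frac{\left(A + A\right) \frac{1}{A - 119}}{3} = - \frac{2 A \frac{1}{-119 + A}}{3} = - \frac{2 A}{3 \left(-119 + A\right)}$)
$\frac{F{\left(33 \right)} + 44806}{k{\left(x{\left(3 \right)} \right)} + 33673} = \frac{\frac{5}{3} + 44806}{\left(-2\right) \left(- \frac{66}{7}\right) \frac{1}{-357 + 3 \left(- \frac{66}{7}\right)} + 33673} = \frac{134423}{3 \left(\left(-2\right) \left(- \frac{66}{7}\right) \frac{1}{-357 - \frac{198}{7}} + 33673\right)} = \frac{134423}{3 \left(\left(-2\right) \left(- \frac{66}{7}\right) \frac{1}{- \frac{2697}{7}} + 33673\right)} = \frac{134423}{3 \left(\left(-2\right) \left(- \frac{66}{7}\right) \left(- \frac{7}{2697}\right) + 33673\right)} = \frac{134423}{3 \left(- \frac{44}{899} + 33673\right)} = \frac{134423}{3 \cdot \frac{30271983}{899}} = \frac{134423}{3} \cdot \frac{899}{30271983} = \frac{120846277}{90815949}$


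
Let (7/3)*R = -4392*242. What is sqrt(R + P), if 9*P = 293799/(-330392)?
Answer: I*sqrt(5481995191974427434)/3469116 ≈ 674.92*I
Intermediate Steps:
P = -97933/991176 (P = (293799/(-330392))/9 = (293799*(-1/330392))/9 = (1/9)*(-293799/330392) = -97933/991176 ≈ -0.098805)
R = -3188592/7 (R = 3*(-4392*242)/7 = (3/7)*(-1062864) = -3188592/7 ≈ -4.5551e+5)
sqrt(R + P) = sqrt(-3188592/7 - 97933/991176) = sqrt(-3160456549723/6938232) = I*sqrt(5481995191974427434)/3469116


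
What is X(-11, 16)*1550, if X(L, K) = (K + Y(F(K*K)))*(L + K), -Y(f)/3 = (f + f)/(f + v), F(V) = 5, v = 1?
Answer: 85250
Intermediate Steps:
Y(f) = -6*f/(1 + f) (Y(f) = -3*(f + f)/(f + 1) = -3*2*f/(1 + f) = -6*f/(1 + f))
X(L, K) = (-5 + K)*(K + L) (X(L, K) = (K - 6*5/(1 + 5))*(L + K) = (K - 6*5/6)*(K + L) = (K - 6*5*⅙)*(K + L) = (K - 5)*(K + L) = (-5 + K)*(K + L))
X(-11, 16)*1550 = (16² - 5*16 - 5*(-11) + 16*(-11))*1550 = (256 - 80 + 55 - 176)*1550 = 55*1550 = 85250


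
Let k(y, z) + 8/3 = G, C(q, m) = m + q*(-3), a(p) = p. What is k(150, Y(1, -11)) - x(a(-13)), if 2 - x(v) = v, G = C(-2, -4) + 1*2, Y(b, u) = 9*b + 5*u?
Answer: -41/3 ≈ -13.667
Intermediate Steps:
C(q, m) = m - 3*q
Y(b, u) = 5*u + 9*b
G = 4 (G = (-4 - 3*(-2)) + 1*2 = (-4 + 6) + 2 = 2 + 2 = 4)
k(y, z) = 4/3 (k(y, z) = -8/3 + 4 = 4/3)
x(v) = 2 - v
k(150, Y(1, -11)) - x(a(-13)) = 4/3 - (2 - 1*(-13)) = 4/3 - (2 + 13) = 4/3 - 1*15 = 4/3 - 15 = -41/3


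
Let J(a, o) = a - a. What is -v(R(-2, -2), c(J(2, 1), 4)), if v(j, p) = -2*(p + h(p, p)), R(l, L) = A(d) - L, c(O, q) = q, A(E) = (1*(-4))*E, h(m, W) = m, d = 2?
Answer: 16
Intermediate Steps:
A(E) = -4*E
J(a, o) = 0
R(l, L) = -8 - L (R(l, L) = -4*2 - L = -8 - L)
v(j, p) = -4*p (v(j, p) = -2*(p + p) = -4*p)
-v(R(-2, -2), c(J(2, 1), 4)) = -(-4)*4 = -1*(-16) = 16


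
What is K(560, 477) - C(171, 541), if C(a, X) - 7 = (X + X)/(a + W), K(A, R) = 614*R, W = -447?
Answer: 40416739/138 ≈ 2.9288e+5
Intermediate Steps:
C(a, X) = 7 + 2*X/(-447 + a) (C(a, X) = 7 + (X + X)/(a - 447) = 7 + (2*X)/(-447 + a) = 7 + 2*X/(-447 + a))
K(560, 477) - C(171, 541) = 614*477 - (-3129 + 2*541 + 7*171)/(-447 + 171) = 292878 - (-3129 + 1082 + 1197)/(-276) = 292878 - (-1)*(-850)/276 = 292878 - 1*425/138 = 292878 - 425/138 = 40416739/138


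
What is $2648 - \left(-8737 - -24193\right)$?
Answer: $-12808$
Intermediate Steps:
$2648 - \left(-8737 - -24193\right) = 2648 - \left(-8737 + 24193\right) = 2648 - 15456 = -12808$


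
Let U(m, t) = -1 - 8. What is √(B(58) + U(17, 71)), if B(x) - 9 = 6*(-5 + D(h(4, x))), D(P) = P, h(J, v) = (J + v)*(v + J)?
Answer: √23034 ≈ 151.77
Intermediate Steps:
h(J, v) = (J + v)² (h(J, v) = (J + v)*(J + v) = (J + v)²)
U(m, t) = -9
B(x) = -21 + 6*(4 + x)² (B(x) = 9 + 6*(-5 + (4 + x)²) = 9 + (-30 + 6*(4 + x)²) = -21 + 6*(4 + x)²)
√(B(58) + U(17, 71)) = √((-21 + 6*(4 + 58)²) - 9) = √((-21 + 6*62²) - 9) = √((-21 + 6*3844) - 9) = √((-21 + 23064) - 9) = √(23043 - 9) = √23034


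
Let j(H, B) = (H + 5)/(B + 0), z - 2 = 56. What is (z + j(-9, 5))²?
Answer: 81796/25 ≈ 3271.8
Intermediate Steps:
z = 58 (z = 2 + 56 = 58)
j(H, B) = (5 + H)/B
(z + j(-9, 5))² = (58 + (5 - 9)/5)² = (58 + (⅕)*(-4))² = (58 - ⅘)² = (286/5)² = 81796/25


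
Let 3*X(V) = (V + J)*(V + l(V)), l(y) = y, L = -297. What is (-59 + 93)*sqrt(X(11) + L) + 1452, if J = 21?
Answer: 1452 + 34*I*sqrt(561)/3 ≈ 1452.0 + 268.44*I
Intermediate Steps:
X(V) = 2*V*(21 + V)/3 (X(V) = ((V + 21)*(V + V))/3 = ((21 + V)*(2*V))/3 = (2*V*(21 + V))/3 = 2*V*(21 + V)/3)
(-59 + 93)*sqrt(X(11) + L) + 1452 = (-59 + 93)*sqrt((2/3)*11*(21 + 11) - 297) + 1452 = 34*sqrt((2/3)*11*32 - 297) + 1452 = 34*sqrt(704/3 - 297) + 1452 = 34*sqrt(-187/3) + 1452 = 34*(I*sqrt(561)/3) + 1452 = 34*I*sqrt(561)/3 + 1452 = 1452 + 34*I*sqrt(561)/3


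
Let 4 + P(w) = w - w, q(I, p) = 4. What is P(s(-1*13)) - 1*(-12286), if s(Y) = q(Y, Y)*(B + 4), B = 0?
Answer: 12282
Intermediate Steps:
s(Y) = 16 (s(Y) = 4*(0 + 4) = 4*4 = 16)
P(w) = -4 (P(w) = -4 + (w - w) = -4 + 0 = -4)
P(s(-1*13)) - 1*(-12286) = -4 - 1*(-12286) = -4 + 12286 = 12282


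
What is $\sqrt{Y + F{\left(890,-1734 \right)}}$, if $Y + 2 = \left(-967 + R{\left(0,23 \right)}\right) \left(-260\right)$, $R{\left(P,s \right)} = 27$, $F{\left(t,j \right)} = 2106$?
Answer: $2 \sqrt{61626} \approx 496.49$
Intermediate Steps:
$Y = 244398$ ($Y = -2 + \left(-967 + 27\right) \left(-260\right) = -2 - -244400 = -2 + 244400 = 244398$)
$\sqrt{Y + F{\left(890,-1734 \right)}} = \sqrt{244398 + 2106} = \sqrt{246504} = 2 \sqrt{61626}$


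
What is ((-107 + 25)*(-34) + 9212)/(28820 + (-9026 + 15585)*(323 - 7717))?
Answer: -2000/8078071 ≈ -0.00024758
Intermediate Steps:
((-107 + 25)*(-34) + 9212)/(28820 + (-9026 + 15585)*(323 - 7717)) = (-82*(-34) + 9212)/(28820 + 6559*(-7394)) = (2788 + 9212)/(28820 - 48497246) = 12000/(-48468426) = 12000*(-1/48468426) = -2000/8078071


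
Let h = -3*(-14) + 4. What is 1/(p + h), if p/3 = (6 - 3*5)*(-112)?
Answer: 1/3070 ≈ 0.00032573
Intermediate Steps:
p = 3024 (p = 3*((6 - 3*5)*(-112)) = 3*((6 - 15)*(-112)) = 3*(-9*(-112)) = 3*1008 = 3024)
h = 46 (h = 42 + 4 = 46)
1/(p + h) = 1/(3024 + 46) = 1/3070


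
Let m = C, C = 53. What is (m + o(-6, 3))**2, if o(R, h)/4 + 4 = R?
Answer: 169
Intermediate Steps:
m = 53
o(R, h) = -16 + 4*R
(m + o(-6, 3))**2 = (53 + (-16 + 4*(-6)))**2 = (53 + (-16 - 24))**2 = (53 - 40)**2 = 13**2 = 169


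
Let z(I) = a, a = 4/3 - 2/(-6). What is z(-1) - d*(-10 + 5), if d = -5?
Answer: -70/3 ≈ -23.333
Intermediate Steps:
a = 5/3 (a = 4*(⅓) - 2*(-⅙) = 4/3 + ⅓ = 5/3 ≈ 1.6667)
z(I) = 5/3
z(-1) - d*(-10 + 5) = 5/3 - (-5)*(-10 + 5) = 5/3 - (-5)*(-5) = 5/3 - 1*25 = 5/3 - 25 = -70/3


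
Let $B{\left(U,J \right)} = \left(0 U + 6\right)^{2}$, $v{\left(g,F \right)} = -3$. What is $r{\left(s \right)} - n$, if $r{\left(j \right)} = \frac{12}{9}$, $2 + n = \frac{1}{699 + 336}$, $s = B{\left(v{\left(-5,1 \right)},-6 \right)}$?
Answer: $\frac{3449}{1035} \approx 3.3324$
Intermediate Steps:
$B{\left(U,J \right)} = 36$ ($B{\left(U,J \right)} = \left(0 + 6\right)^{2} = 6^{2} = 36$)
$s = 36$
$n = - \frac{2069}{1035}$ ($n = -2 + \frac{1}{699 + 336} = -2 + \frac{1}{1035} = - \frac{2069}{1035} \approx -1.999$)
$r{\left(j \right)} = \frac{4}{3}$ ($r{\left(j \right)} = 12 \cdot \frac{1}{9} = \frac{4}{3}$)
$r{\left(s \right)} - n = \frac{4}{3} - - \frac{2069}{1035} = \frac{4}{3} + \frac{2069}{1035} = \frac{3449}{1035}$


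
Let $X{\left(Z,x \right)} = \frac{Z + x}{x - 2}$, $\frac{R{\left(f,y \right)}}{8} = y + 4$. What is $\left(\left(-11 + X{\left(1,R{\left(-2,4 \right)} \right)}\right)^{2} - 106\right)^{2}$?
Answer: $\frac{716900625}{14776336} \approx 48.517$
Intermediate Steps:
$R{\left(f,y \right)} = 32 + 8 y$ ($R{\left(f,y \right)} = 8 \left(y + 4\right) = 8 \left(4 + y\right) = 32 + 8 y$)
$X{\left(Z,x \right)} = \frac{Z + x}{-2 + x}$
$\left(\left(-11 + X{\left(1,R{\left(-2,4 \right)} \right)}\right)^{2} - 106\right)^{2} = \left(\left(-11 + \frac{1 + \left(32 + 8 \cdot 4\right)}{-2 + \left(32 + 8 \cdot 4\right)}\right)^{2} - 106\right)^{2} = \left(\left(-11 + \frac{1 + \left(32 + 32\right)}{-2 + \left(32 + 32\right)}\right)^{2} - 106\right)^{2} = \left(\left(-11 + \frac{1 + 64}{-2 + 64}\right)^{2} - 106\right)^{2} = \left(\left(-11 + \frac{1}{62} \cdot 65\right)^{2} - 106\right)^{2} = \left(\left(-11 + \frac{65}{62}\right)^{2} - 106\right)^{2} = \left(\left(- \frac{617}{62}\right)^{2} - 106\right)^{2} = \left(\frac{380689}{3844} - 106\right)^{2} = \left(- \frac{26775}{3844}\right)^{2} = \frac{716900625}{14776336}$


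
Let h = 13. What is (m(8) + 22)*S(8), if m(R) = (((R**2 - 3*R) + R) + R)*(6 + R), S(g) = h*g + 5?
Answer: 87854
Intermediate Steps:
S(g) = 5 + 13*g (S(g) = 13*g + 5 = 5 + 13*g)
m(R) = (6 + R)*(R**2 - R) (m(R) = ((R**2 - 2*R) + R)*(6 + R) = (R**2 - R)*(6 + R) = (6 + R)*(R**2 - R))
(m(8) + 22)*S(8) = (8*(-6 + 8**2 + 5*8) + 22)*(5 + 13*8) = (8*(-6 + 64 + 40) + 22)*(5 + 104) = (8*98 + 22)*109 = (784 + 22)*109 = 806*109 = 87854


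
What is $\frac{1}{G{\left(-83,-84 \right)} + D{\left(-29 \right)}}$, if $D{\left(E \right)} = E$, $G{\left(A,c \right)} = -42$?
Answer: $- \frac{1}{71} \approx -0.014085$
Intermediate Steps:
$\frac{1}{G{\left(-83,-84 \right)} + D{\left(-29 \right)}} = \frac{1}{-42 - 29} = \frac{1}{-71} = - \frac{1}{71}$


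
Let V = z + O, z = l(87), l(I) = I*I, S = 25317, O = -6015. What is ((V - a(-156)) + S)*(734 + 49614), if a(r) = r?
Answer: 1360755396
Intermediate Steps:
l(I) = I²
z = 7569 (z = 87² = 7569)
V = 1554 (V = 7569 - 6015 = 1554)
((V - a(-156)) + S)*(734 + 49614) = ((1554 - 1*(-156)) + 25317)*(734 + 49614) = ((1554 + 156) + 25317)*50348 = (1710 + 25317)*50348 = 27027*50348 = 1360755396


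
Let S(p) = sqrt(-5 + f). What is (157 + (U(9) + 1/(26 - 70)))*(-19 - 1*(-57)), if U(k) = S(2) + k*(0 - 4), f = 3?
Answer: 101137/22 + 38*I*sqrt(2) ≈ 4597.1 + 53.74*I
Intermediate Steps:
S(p) = I*sqrt(2) (S(p) = sqrt(-5 + 3) = sqrt(-2) = I*sqrt(2))
U(k) = -4*k + I*sqrt(2) (U(k) = I*sqrt(2) + k*(0 - 4) = I*sqrt(2) + k*(-4) = I*sqrt(2) - 4*k = -4*k + I*sqrt(2))
(157 + (U(9) + 1/(26 - 70)))*(-19 - 1*(-57)) = (157 + ((-4*9 + I*sqrt(2)) + 1/(26 - 70)))*(-19 - 1*(-57)) = (157 + ((-36 + I*sqrt(2)) + 1/(-44)))*(-19 + 57) = (157 + ((-36 + I*sqrt(2)) - 1/44))*38 = (157 + (-1585/44 + I*sqrt(2)))*38 = (5323/44 + I*sqrt(2))*38 = 101137/22 + 38*I*sqrt(2)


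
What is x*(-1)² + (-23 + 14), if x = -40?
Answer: -49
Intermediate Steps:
x*(-1)² + (-23 + 14) = -40*(-1)² + (-23 + 14) = -40*1 - 9 = -40 - 9 = -49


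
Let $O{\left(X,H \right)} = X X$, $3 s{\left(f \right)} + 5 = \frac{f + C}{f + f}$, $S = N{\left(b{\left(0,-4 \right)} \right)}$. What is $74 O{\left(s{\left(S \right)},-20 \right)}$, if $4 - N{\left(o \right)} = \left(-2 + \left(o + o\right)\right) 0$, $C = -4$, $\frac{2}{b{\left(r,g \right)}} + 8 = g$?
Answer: $\frac{1850}{9} \approx 205.56$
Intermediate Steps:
$b{\left(r,g \right)} = \frac{2}{-8 + g}$
$N{\left(o \right)} = 4$ ($N{\left(o \right)} = 4 - \left(-2 + \left(o + o\right)\right) 0 = 4 - \left(-2 + 2 o\right) 0 = 4 - 0 = 4 + 0 = 4$)
$S = 4$
$s{\left(f \right)} = - \frac{5}{3} + \frac{-4 + f}{6 f}$ ($s{\left(f \right)} = - \frac{5}{3} + \frac{\left(f - 4\right) \frac{1}{f + f}}{3} = - \frac{5}{3} + \frac{\left(-4 + f\right) \frac{1}{2 f}}{3} = - \frac{5}{3} + \frac{\frac{1}{2} \frac{1}{f} \left(-4 + f\right)}{3} = - \frac{5}{3} + \frac{-4 + f}{6 f}$)
$O{\left(X,H \right)} = X^{2}$
$74 O{\left(s{\left(S \right)},-20 \right)} = 74 \left(\frac{-4 - 36}{6 \cdot 4}\right)^{2} = 74 \left(\frac{1}{6} \cdot \frac{1}{4} \left(-4 - 36\right)\right)^{2} = 74 \left(\frac{1}{6} \cdot \frac{1}{4} \left(-40\right)\right)^{2} = 74 \left(- \frac{5}{3}\right)^{2} = 74 \cdot \frac{25}{9} = \frac{1850}{9}$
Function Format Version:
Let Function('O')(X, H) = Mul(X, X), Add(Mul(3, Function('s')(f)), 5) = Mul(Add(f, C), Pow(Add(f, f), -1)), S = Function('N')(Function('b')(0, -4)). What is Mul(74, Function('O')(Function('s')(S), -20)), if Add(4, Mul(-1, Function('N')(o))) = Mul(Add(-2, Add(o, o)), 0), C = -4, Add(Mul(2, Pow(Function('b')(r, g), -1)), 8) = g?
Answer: Rational(1850, 9) ≈ 205.56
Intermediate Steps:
Function('b')(r, g) = Mul(2, Pow(Add(-8, g), -1))
Function('N')(o) = 4 (Function('N')(o) = Add(4, Mul(-1, Mul(Add(-2, Add(o, o)), 0))) = Add(4, Mul(-1, Mul(Add(-2, Mul(2, o)), 0))) = Add(4, Mul(-1, 0)) = Add(4, 0) = 4)
S = 4
Function('s')(f) = Add(Rational(-5, 3), Mul(Rational(1, 6), Pow(f, -1), Add(-4, f))) (Function('s')(f) = Add(Rational(-5, 3), Mul(Rational(1, 3), Mul(Add(f, -4), Pow(Add(f, f), -1)))) = Add(Rational(-5, 3), Mul(Rational(1, 3), Mul(Add(-4, f), Pow(Mul(2, f), -1)))) = Add(Rational(-5, 3), Mul(Rational(1, 3), Mul(Add(-4, f), Mul(Rational(1, 2), Pow(f, -1))))) = Add(Rational(-5, 3), Mul(Rational(1, 3), Mul(Rational(1, 2), Pow(f, -1), Add(-4, f)))) = Add(Rational(-5, 3), Mul(Rational(1, 6), Pow(f, -1), Add(-4, f))))
Function('O')(X, H) = Pow(X, 2)
Mul(74, Function('O')(Function('s')(S), -20)) = Mul(74, Pow(Mul(Rational(1, 6), Pow(4, -1), Add(-4, Mul(-9, 4))), 2)) = Mul(74, Pow(Mul(Rational(1, 6), Rational(1, 4), Add(-4, -36)), 2)) = Mul(74, Pow(Mul(Rational(1, 6), Rational(1, 4), -40), 2)) = Mul(74, Pow(Rational(-5, 3), 2)) = Mul(74, Rational(25, 9)) = Rational(1850, 9)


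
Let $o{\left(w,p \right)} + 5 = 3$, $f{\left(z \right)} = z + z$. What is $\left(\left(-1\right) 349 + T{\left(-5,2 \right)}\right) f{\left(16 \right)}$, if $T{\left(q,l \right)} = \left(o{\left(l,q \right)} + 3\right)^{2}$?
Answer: $-11136$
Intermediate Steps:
$f{\left(z \right)} = 2 z$
$o{\left(w,p \right)} = -2$ ($o{\left(w,p \right)} = -5 + 3 = -2$)
$T{\left(q,l \right)} = 1$ ($T{\left(q,l \right)} = \left(-2 + 3\right)^{2} = 1^{2} = 1$)
$\left(\left(-1\right) 349 + T{\left(-5,2 \right)}\right) f{\left(16 \right)} = \left(\left(-1\right) 349 + 1\right) 2 \cdot 16 = \left(-349 + 1\right) 32 = \left(-348\right) 32 = -11136$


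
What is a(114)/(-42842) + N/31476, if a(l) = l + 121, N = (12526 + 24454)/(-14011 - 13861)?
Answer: -603923195/109259438496 ≈ -0.0055274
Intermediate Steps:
N = -9245/6968 (N = 36980/(-27872) = 36980*(-1/27872) = -9245/6968 ≈ -1.3268)
a(l) = 121 + l
a(114)/(-42842) + N/31476 = (121 + 114)/(-42842) - 9245/6968/31476 = 235*(-1/42842) - 9245/6968*1/31476 = -235/42842 - 215/5100576 = -603923195/109259438496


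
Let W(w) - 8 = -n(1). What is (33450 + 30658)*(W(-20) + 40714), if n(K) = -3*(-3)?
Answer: 2610029004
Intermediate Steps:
n(K) = 9
W(w) = -1 (W(w) = 8 - 1*9 = 8 - 9 = -1)
(33450 + 30658)*(W(-20) + 40714) = (33450 + 30658)*(-1 + 40714) = 64108*40713 = 2610029004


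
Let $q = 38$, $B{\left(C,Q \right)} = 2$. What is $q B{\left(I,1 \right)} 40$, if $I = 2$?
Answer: $3040$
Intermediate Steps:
$q B{\left(I,1 \right)} 40 = 38 \cdot 2 \cdot 40 = 76 \cdot 40 = 3040$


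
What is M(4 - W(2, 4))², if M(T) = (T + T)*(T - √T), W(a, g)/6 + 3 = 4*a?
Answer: 1757600 + 140608*I*√26 ≈ 1.7576e+6 + 7.1696e+5*I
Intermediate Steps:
W(a, g) = -18 + 24*a (W(a, g) = -18 + 6*(4*a) = -18 + 24*a)
M(T) = 2*T*(T - √T) (M(T) = (2*T)*(T - √T) = 2*T*(T - √T))
M(4 - W(2, 4))² = (-2*(4 - (-18 + 24*2))^(3/2) + 2*(4 - (-18 + 24*2))²)² = (-2*(4 - (-18 + 48))^(3/2) + 2*(4 - (-18 + 48))²)² = (-2*(4 - 1*30)^(3/2) + 2*(4 - 1*30)²)² = (-2*(4 - 30)^(3/2) + 2*(4 - 30)²)² = (-(-52)*I*√26 + 2*(-26)²)² = (-(-52)*I*√26 + 2*676)² = (52*I*√26 + 1352)² = (1352 + 52*I*√26)²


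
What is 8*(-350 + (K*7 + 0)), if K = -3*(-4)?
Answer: -2128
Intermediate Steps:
K = 12
8*(-350 + (K*7 + 0)) = 8*(-350 + (12*7 + 0)) = 8*(-350 + (84 + 0)) = 8*(-350 + 84) = 8*(-266) = -2128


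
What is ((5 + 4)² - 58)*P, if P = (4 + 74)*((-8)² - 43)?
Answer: 37674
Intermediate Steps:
P = 1638 (P = 78*(64 - 43) = 78*21 = 1638)
((5 + 4)² - 58)*P = ((5 + 4)² - 58)*1638 = (9² - 58)*1638 = (81 - 58)*1638 = 23*1638 = 37674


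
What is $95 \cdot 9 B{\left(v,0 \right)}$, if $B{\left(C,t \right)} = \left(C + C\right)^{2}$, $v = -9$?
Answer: $277020$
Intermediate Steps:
$B{\left(C,t \right)} = 4 C^{2}$ ($B{\left(C,t \right)} = \left(2 C\right)^{2} = 4 C^{2}$)
$95 \cdot 9 B{\left(v,0 \right)} = 95 \cdot 9 \cdot 4 \left(-9\right)^{2} = 855 \cdot 4 \cdot 81 = 855 \cdot 324 = 277020$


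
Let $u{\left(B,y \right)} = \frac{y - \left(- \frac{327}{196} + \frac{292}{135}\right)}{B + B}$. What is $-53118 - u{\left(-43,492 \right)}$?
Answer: $- \frac{120860190847}{2275560} \approx -53112.0$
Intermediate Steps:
$u{\left(B,y \right)} = \frac{- \frac{13087}{26460} + y}{2 B}$ ($u{\left(B,y \right)} = \frac{y - \frac{13087}{26460}}{2 B} = \left(y + \left(- \frac{292}{135} + \frac{327}{196}\right)\right) \frac{1}{2 B} = \left(y - \frac{13087}{26460}\right) \frac{1}{2 B} = \left(- \frac{13087}{26460} + y\right) \frac{1}{2 B} = \frac{- \frac{13087}{26460} + y}{2 B}$)
$-53118 - u{\left(-43,492 \right)} = -53118 - \frac{-13087 + 26460 \cdot 492}{52920 \left(-43\right)} = -53118 - \frac{1}{52920} \left(- \frac{1}{43}\right) \left(-13087 + 13018320\right) = -53118 - \frac{1}{52920} \left(- \frac{1}{43}\right) 13005233 = -53118 - - \frac{13005233}{2275560} = -53118 + \frac{13005233}{2275560} = - \frac{120860190847}{2275560}$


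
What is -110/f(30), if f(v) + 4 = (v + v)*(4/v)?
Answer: -55/2 ≈ -27.500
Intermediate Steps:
f(v) = 4 (f(v) = -4 + (v + v)*(4/v) = -4 + (2*v)*(4/v) = -4 + 8 = 4)
-110/f(30) = -110/4 = -110*1/4 = -55/2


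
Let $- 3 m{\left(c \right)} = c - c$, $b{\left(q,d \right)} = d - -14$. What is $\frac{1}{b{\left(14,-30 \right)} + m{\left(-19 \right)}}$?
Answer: $- \frac{1}{16} \approx -0.0625$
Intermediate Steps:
$b{\left(q,d \right)} = 14 + d$ ($b{\left(q,d \right)} = d + 14 = 14 + d$)
$m{\left(c \right)} = 0$ ($m{\left(c \right)} = - \frac{c - c}{3} = \left(- \frac{1}{3}\right) 0 = 0$)
$\frac{1}{b{\left(14,-30 \right)} + m{\left(-19 \right)}} = \frac{1}{\left(14 - 30\right) + 0} = \frac{1}{-16 + 0} = \frac{1}{-16} = - \frac{1}{16}$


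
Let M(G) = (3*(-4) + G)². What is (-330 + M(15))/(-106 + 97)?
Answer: 107/3 ≈ 35.667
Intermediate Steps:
M(G) = (-12 + G)²
(-330 + M(15))/(-106 + 97) = (-330 + (-12 + 15)²)/(-106 + 97) = (-330 + 3²)/(-9) = (-330 + 9)*(-⅑) = -321*(-⅑) = 107/3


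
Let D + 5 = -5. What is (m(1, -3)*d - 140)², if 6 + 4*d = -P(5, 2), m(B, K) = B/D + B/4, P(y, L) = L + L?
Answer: 1261129/64 ≈ 19705.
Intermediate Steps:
D = -10 (D = -5 - 5 = -10)
P(y, L) = 2*L
m(B, K) = 3*B/20 (m(B, K) = B/(-10) + B/4 = B*(-⅒) + B*(¼) = -B/10 + B/4 = 3*B/20)
d = -5/2 (d = -3/2 + (-2*2)/4 = -3/2 + (-1*4)/4 = -3/2 + (¼)*(-4) = -3/2 - 1 = -5/2 ≈ -2.5000)
(m(1, -3)*d - 140)² = (((3/20)*1)*(-5/2) - 140)² = ((3/20)*(-5/2) - 140)² = (-3/8 - 140)² = (-1123/8)² = 1261129/64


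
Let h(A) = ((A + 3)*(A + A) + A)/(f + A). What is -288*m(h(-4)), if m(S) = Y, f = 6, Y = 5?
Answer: -1440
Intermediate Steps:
h(A) = (A + 2*A*(3 + A))/(6 + A) (h(A) = ((A + 3)*(A + A) + A)/(6 + A) = ((3 + A)*(2*A) + A)/(6 + A) = (2*A*(3 + A) + A)/(6 + A) = (A + 2*A*(3 + A))/(6 + A))
m(S) = 5
-288*m(h(-4)) = -288*5 = -1440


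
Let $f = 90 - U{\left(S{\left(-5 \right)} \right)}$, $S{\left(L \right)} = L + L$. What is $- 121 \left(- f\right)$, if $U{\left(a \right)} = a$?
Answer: $12100$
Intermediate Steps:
$S{\left(L \right)} = 2 L$
$f = 100$ ($f = 90 - 2 \left(-5\right) = 90 - -10 = 90 + 10 = 100$)
$- 121 \left(- f\right) = - 121 \left(\left(-1\right) 100\right) = \left(-121\right) \left(-100\right) = 12100$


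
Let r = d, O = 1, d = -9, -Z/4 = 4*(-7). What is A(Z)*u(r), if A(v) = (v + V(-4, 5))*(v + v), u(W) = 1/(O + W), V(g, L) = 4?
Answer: -3248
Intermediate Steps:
Z = 112 (Z = -16*(-7) = -4*(-28) = 112)
r = -9
u(W) = 1/(1 + W)
A(v) = 2*v*(4 + v) (A(v) = (v + 4)*(v + v) = (4 + v)*(2*v) = 2*v*(4 + v))
A(Z)*u(r) = (2*112*(4 + 112))/(1 - 9) = (2*112*116)/(-8) = 25984*(-⅛) = -3248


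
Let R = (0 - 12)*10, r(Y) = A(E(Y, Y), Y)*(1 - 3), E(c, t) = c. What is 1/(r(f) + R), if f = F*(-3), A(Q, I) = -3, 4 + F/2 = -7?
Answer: -1/114 ≈ -0.0087719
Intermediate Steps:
F = -22 (F = -8 + 2*(-7) = -8 - 14 = -22)
f = 66 (f = -22*(-3) = 66)
r(Y) = 6 (r(Y) = -3*(1 - 3) = -3*(-2) = 6)
R = -120 (R = -12*10 = -120)
1/(r(f) + R) = 1/(6 - 120) = 1/(-114) = -1/114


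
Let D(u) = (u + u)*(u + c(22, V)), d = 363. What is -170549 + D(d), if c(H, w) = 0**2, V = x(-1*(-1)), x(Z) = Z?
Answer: 92989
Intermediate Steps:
V = 1 (V = -1*(-1) = 1)
c(H, w) = 0
D(u) = 2*u**2 (D(u) = (u + u)*(u + 0) = (2*u)*u = 2*u**2)
-170549 + D(d) = -170549 + 2*363**2 = -170549 + 2*131769 = -170549 + 263538 = 92989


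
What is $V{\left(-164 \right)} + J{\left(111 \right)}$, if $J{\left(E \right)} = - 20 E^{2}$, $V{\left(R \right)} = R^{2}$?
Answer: $-219524$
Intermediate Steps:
$V{\left(-164 \right)} + J{\left(111 \right)} = \left(-164\right)^{2} - 20 \cdot 111^{2} = 26896 - 246420 = -219524$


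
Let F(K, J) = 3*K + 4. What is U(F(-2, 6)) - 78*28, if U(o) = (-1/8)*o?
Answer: -8735/4 ≈ -2183.8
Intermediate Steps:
F(K, J) = 4 + 3*K
U(o) = -o/8 (U(o) = (-1*⅛)*o = -o/8)
U(F(-2, 6)) - 78*28 = -(4 + 3*(-2))/8 - 78*28 = -(4 - 6)/8 - 2184 = -⅛*(-2) - 2184 = ¼ - 2184 = -8735/4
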